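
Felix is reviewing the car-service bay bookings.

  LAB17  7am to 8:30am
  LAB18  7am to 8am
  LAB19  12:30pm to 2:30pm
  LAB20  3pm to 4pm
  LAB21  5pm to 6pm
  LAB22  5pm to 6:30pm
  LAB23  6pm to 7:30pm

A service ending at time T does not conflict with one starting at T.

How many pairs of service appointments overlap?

3

Sorted by start: LAB17, LAB18, LAB19, LAB20, LAB21, LAB22, LAB23.
LAB18 starts before LAB17 ends → LAB17 and LAB18 overlap.
LAB19 starts after LAB17 ends, so nothing later overlaps LAB17 either.
LAB19 starts after LAB18 ends, so nothing later overlaps LAB18 either.
LAB20 starts after LAB19 ends, so nothing later overlaps LAB19 either.
LAB21 starts after LAB20 ends, so nothing later overlaps LAB20 either.
LAB22 starts before LAB21 ends → LAB21 and LAB22 overlap.
LAB23 starts exactly when LAB21 ends (back-to-back, no overlap).
LAB23 starts before LAB22 ends → LAB22 and LAB23 overlap.
Overlapping pairs: LAB17 & LAB18, LAB21 & LAB22, LAB22 & LAB23 — 3 in total.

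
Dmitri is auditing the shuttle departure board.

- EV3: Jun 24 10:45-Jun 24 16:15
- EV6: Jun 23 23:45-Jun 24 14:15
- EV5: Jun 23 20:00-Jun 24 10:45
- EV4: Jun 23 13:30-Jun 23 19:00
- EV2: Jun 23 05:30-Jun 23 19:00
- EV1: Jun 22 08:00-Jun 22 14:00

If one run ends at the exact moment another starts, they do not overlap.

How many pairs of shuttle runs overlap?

Two intervals overlap when each starts before the other ends.
Sorted by start: EV1, EV2, EV4, EV5, EV6, EV3.
EV2 starts after EV1 ends, so nothing later overlaps EV1 either.
EV4 starts before EV2 ends → EV2 and EV4 overlap.
EV5 starts after EV2 ends, so nothing later overlaps EV2 either.
EV5 starts after EV4 ends, so nothing later overlaps EV4 either.
EV6 starts before EV5 ends → EV5 and EV6 overlap.
EV3 starts exactly when EV5 ends (back-to-back, no overlap).
EV3 starts before EV6 ends → EV6 and EV3 overlap.
Overlapping pairs: EV2 & EV4, EV3 & EV6, EV5 & EV6 — 3 in total.

3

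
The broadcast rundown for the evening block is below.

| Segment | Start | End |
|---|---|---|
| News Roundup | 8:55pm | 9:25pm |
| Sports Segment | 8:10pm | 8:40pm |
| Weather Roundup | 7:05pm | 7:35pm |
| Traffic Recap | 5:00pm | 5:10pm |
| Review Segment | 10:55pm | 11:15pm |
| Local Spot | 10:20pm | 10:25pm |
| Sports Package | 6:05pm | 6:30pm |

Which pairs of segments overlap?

none

Two intervals overlap when each starts before the other ends.
Sorted by start: Traffic Recap, Sports Package, Weather Roundup, Sports Segment, News Roundup, Local Spot, Review Segment.
Sports Package starts after Traffic Recap ends; Traffic Recap is clear from here.
Weather Roundup starts after Sports Package ends; Sports Package is clear from here.
Sports Segment starts after Weather Roundup ends; Weather Roundup is clear from here.
News Roundup starts after Sports Segment ends; Sports Segment is clear from here.
Local Spot starts after News Roundup ends; News Roundup is clear from here.
Review Segment starts after Local Spot ends.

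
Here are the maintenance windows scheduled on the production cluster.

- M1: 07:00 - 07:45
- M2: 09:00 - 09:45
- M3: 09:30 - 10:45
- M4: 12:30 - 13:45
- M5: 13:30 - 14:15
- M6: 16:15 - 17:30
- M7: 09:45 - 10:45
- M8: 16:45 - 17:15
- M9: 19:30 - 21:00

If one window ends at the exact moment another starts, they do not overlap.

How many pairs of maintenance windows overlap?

4

Check each pair: they overlap iff neither finishes before the other starts.
Sorted by start: M1, M2, M3, M7, M4, M5, M6, M8, M9.
M2 starts after M1 ends; M1 is clear from here.
M3 starts before M2 ends → M2 and M3 overlap.
M7 starts exactly when M2 ends (back-to-back, no overlap); M2 is clear from here.
M7 starts before M3 ends → M3 and M7 overlap.
M4 starts after M3 ends; M3 is clear from here.
M4 starts after M7 ends; M7 is clear from here.
M5 starts before M4 ends → M4 and M5 overlap.
M6 starts after M4 ends; M4 is clear from here.
M6 starts after M5 ends; M5 is clear from here.
M8 starts before M6 ends → M6 and M8 overlap.
M9 starts after M6 ends.
M9 starts after M8 ends.
Overlapping pairs: M2 & M3, M3 & M7, M4 & M5, M6 & M8 — 4 in total.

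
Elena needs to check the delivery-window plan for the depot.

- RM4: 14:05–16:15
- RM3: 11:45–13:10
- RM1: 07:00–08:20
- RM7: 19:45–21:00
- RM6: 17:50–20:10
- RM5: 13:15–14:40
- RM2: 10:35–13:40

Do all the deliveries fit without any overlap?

Two intervals overlap when each starts before the other ends.
Sorted by start: RM1, RM2, RM3, RM5, RM4, RM6, RM7.
RM2 starts after RM1 ends — done with RM1.
RM3 starts before RM2 ends → RM2 and RM3 overlap.
That's a conflict, so the schedule is not conflict-free.

No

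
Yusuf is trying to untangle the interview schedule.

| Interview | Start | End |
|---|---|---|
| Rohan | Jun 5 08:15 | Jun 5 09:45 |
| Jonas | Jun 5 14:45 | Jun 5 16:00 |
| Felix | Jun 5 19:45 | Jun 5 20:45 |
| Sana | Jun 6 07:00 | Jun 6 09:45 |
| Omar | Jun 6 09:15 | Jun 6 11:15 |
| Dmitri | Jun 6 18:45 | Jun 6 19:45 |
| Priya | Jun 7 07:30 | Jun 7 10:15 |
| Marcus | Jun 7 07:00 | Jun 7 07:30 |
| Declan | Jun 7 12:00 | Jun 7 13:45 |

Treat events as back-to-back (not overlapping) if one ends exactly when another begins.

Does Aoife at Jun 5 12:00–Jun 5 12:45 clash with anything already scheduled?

Rohan: ends Jun 5 09:45 at or before Aoife starts Jun 5 12:00 → clear.
Jonas: starts Jun 5 14:45 at or after Aoife ends Jun 5 12:45 → clear.
Felix: starts Jun 5 19:45 at or after Aoife ends Jun 5 12:45 → clear.
Sana: starts Jun 6 07:00 at or after Aoife ends Jun 5 12:45 → clear.
Omar: starts Jun 6 09:15 at or after Aoife ends Jun 5 12:45 → clear.
Dmitri: starts Jun 6 18:45 at or after Aoife ends Jun 5 12:45 → clear.
Marcus: starts Jun 7 07:00 at or after Aoife ends Jun 5 12:45 → clear.
Priya: starts Jun 7 07:30 at or after Aoife ends Jun 5 12:45 → clear.
Declan: starts Jun 7 12:00 at or after Aoife ends Jun 5 12:45 → clear.

No — it doesn't clash with anything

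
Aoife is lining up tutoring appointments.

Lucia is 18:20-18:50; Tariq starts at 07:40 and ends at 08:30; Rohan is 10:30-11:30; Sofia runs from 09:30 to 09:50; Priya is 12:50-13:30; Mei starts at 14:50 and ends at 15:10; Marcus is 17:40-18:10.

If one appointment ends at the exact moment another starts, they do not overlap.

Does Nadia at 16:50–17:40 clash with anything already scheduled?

Tariq: ends 08:30 at or before Nadia starts 16:50 → clear.
Sofia: ends 09:50 at or before Nadia starts 16:50 → clear.
Rohan: ends 11:30 at or before Nadia starts 16:50 → clear.
Priya: ends 13:30 at or before Nadia starts 16:50 → clear.
Mei: ends 15:10 at or before Nadia starts 16:50 → clear.
Marcus: starts 17:40 at or after Nadia ends 17:40 → clear.
Lucia: starts 18:20 at or after Nadia ends 17:40 → clear.

No — it doesn't clash with anything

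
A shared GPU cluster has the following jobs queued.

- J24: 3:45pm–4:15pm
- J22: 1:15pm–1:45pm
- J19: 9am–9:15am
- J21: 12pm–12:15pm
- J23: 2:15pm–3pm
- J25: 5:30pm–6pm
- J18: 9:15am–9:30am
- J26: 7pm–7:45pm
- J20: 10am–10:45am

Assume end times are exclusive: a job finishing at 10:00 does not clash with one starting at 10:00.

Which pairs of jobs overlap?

no conflicts

Check each pair: they overlap iff neither finishes before the other starts.
Sorted by start: J19, J18, J20, J21, J22, J23, J24, J25, J26.
J18 starts exactly when J19 ends (back-to-back, no overlap), so J19 has no further overlaps.
J20 starts after J18 ends, so J18 has no further overlaps.
J21 starts after J20 ends, so J20 has no further overlaps.
J22 starts after J21 ends, so J21 has no further overlaps.
J23 starts after J22 ends, so J22 has no further overlaps.
J24 starts after J23 ends, so J23 has no further overlaps.
J25 starts after J24 ends, so J24 has no further overlaps.
J26 starts after J25 ends.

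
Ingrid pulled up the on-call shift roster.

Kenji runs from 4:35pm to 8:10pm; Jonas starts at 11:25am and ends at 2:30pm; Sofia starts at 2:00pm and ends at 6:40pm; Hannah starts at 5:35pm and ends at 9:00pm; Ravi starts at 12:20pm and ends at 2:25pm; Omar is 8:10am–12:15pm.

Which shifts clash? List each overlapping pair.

Hannah & Kenji, Hannah & Sofia, Jonas & Omar, Jonas & Ravi, Jonas & Sofia, Kenji & Sofia, Ravi & Sofia

Sorted by start: Omar, Jonas, Ravi, Sofia, Kenji, Hannah.
Jonas starts before Omar ends → Omar and Jonas overlap.
Ravi starts after Omar ends, so nothing later overlaps Omar either.
Ravi starts before Jonas ends → Jonas and Ravi overlap.
Sofia starts before Jonas ends → Jonas and Sofia overlap.
Kenji starts after Jonas ends, so nothing later overlaps Jonas either.
Sofia starts before Ravi ends → Ravi and Sofia overlap.
Kenji starts after Ravi ends, so nothing later overlaps Ravi either.
Kenji starts before Sofia ends → Sofia and Kenji overlap.
Hannah starts before Sofia ends → Sofia and Hannah overlap.
Hannah starts before Kenji ends → Kenji and Hannah overlap.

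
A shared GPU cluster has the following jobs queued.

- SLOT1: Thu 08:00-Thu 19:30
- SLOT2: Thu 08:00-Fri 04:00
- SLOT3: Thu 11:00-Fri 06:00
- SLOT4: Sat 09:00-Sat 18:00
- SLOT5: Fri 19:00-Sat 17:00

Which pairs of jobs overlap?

Sorted by start: SLOT1, SLOT2, SLOT3, SLOT5, SLOT4.
SLOT2 starts before SLOT1 ends → SLOT1 and SLOT2 overlap.
SLOT3 starts before SLOT1 ends → SLOT1 and SLOT3 overlap.
SLOT5 starts after SLOT1 ends; SLOT1 is clear from here.
SLOT3 starts before SLOT2 ends → SLOT2 and SLOT3 overlap.
SLOT5 starts after SLOT2 ends; SLOT2 is clear from here.
SLOT5 starts after SLOT3 ends; SLOT3 is clear from here.
SLOT4 starts before SLOT5 ends → SLOT5 and SLOT4 overlap.

SLOT1 & SLOT2, SLOT1 & SLOT3, SLOT2 & SLOT3, SLOT4 & SLOT5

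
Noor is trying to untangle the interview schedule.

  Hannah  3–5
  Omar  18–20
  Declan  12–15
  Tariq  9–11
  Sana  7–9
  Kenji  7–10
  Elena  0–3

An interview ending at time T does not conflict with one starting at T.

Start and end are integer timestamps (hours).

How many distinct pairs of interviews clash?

Two intervals overlap when each starts before the other ends.
Sorted by start: Elena, Hannah, Kenji, Sana, Tariq, Declan, Omar.
Hannah starts exactly when Elena ends (back-to-back, no overlap); Elena is clear from here.
Kenji starts after Hannah ends; Hannah is clear from here.
Sana starts before Kenji ends → Kenji and Sana overlap.
Tariq starts before Kenji ends → Kenji and Tariq overlap.
Declan starts after Kenji ends; Kenji is clear from here.
Tariq starts exactly when Sana ends (back-to-back, no overlap); Sana is clear from here.
Declan starts after Tariq ends; Tariq is clear from here.
Omar starts after Declan ends.
Overlapping pairs: Kenji & Sana, Kenji & Tariq — 2 in total.

2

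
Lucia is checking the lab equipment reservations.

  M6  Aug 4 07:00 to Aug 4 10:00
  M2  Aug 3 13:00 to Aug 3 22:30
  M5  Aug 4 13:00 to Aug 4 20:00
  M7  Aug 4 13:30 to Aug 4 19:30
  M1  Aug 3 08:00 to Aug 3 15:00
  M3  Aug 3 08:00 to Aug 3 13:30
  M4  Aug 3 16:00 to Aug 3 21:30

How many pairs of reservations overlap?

5

Sorted by start: M1, M3, M2, M4, M6, M5, M7.
M3 starts before M1 ends → M1 and M3 overlap.
M2 starts before M1 ends → M1 and M2 overlap.
M4 starts after M1 ends, so nothing later overlaps M1 either.
M2 starts before M3 ends → M3 and M2 overlap.
M4 starts after M3 ends, so nothing later overlaps M3 either.
M4 starts before M2 ends → M2 and M4 overlap.
M6 starts after M2 ends, so nothing later overlaps M2 either.
M6 starts after M4 ends, so nothing later overlaps M4 either.
M5 starts after M6 ends, so nothing later overlaps M6 either.
M7 starts before M5 ends → M5 and M7 overlap.
Overlapping pairs: M1 & M2, M1 & M3, M2 & M3, M2 & M4, M5 & M7 — 5 in total.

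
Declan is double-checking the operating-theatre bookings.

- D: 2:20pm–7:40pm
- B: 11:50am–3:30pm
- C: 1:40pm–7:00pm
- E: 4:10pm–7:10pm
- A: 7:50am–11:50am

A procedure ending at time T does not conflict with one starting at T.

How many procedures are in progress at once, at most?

Sort all start/end points and keep a running count:
7:50am start A → 1
11:50am end A → 0
11:50am start B → 1
1:40pm start C → 2
2:20pm start D → 3
3:30pm end B → 2
4:10pm start E → 3
7:00pm end C → 2
7:10pm end E → 1
7:40pm end D → 0
Peak is 3, at 2:20pm (B, C, D).

3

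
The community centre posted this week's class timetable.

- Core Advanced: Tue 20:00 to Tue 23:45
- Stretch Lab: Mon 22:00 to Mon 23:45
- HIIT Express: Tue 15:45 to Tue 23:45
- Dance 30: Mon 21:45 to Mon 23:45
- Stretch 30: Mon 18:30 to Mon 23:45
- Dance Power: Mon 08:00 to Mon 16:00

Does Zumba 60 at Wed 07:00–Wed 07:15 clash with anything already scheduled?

Dance Power: ends Mon 16:00 at or before Zumba 60 starts Wed 07:00 → clear.
Stretch 30: ends Mon 23:45 at or before Zumba 60 starts Wed 07:00 → clear.
Dance 30: ends Mon 23:45 at or before Zumba 60 starts Wed 07:00 → clear.
Stretch Lab: ends Mon 23:45 at or before Zumba 60 starts Wed 07:00 → clear.
HIIT Express: ends Tue 23:45 at or before Zumba 60 starts Wed 07:00 → clear.
Core Advanced: ends Tue 23:45 at or before Zumba 60 starts Wed 07:00 → clear.

No — it doesn't clash with anything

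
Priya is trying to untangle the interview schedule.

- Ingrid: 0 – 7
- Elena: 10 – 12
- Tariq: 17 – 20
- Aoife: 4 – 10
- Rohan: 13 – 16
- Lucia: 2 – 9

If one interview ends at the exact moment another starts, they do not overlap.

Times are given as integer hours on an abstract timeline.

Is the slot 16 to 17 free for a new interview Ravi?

Yes — the slot is free

Ingrid: ends 7 at or before Ravi starts 16 → clear.
Lucia: ends 9 at or before Ravi starts 16 → clear.
Aoife: ends 10 at or before Ravi starts 16 → clear.
Elena: ends 12 at or before Ravi starts 16 → clear.
Rohan: ends 16 at or before Ravi starts 16 → clear.
Tariq: starts 17 at or after Ravi ends 17 → clear.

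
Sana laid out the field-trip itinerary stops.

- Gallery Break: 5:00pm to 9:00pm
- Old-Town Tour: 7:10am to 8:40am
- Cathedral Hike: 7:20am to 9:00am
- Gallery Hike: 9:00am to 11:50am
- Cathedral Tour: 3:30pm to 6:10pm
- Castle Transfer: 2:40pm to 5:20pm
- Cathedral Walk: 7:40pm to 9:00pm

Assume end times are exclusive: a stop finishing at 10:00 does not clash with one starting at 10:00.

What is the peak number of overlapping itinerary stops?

Sort all start/end points and keep a running count:
7:10am start Old-Town Tour → 1
7:20am start Cathedral Hike → 2
8:40am end Old-Town Tour → 1
9:00am end Cathedral Hike → 0
9:00am start Gallery Hike → 1
11:50am end Gallery Hike → 0
2:40pm start Castle Transfer → 1
3:30pm start Cathedral Tour → 2
5:00pm start Gallery Break → 3
5:20pm end Castle Transfer → 2
6:10pm end Cathedral Tour → 1
7:40pm start Cathedral Walk → 2
9:00pm end Cathedral Walk → 1
9:00pm end Gallery Break → 0
Peak is 3, at 5:00pm (Castle Transfer, Cathedral Tour, Gallery Break).

3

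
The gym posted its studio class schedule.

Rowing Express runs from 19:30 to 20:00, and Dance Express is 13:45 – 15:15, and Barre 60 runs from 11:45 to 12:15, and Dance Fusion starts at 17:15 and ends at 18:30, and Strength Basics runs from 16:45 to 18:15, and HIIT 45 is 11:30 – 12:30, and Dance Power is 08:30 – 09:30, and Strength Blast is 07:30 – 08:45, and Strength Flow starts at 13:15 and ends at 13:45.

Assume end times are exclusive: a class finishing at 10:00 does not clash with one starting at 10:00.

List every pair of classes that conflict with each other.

Sorted by start: Strength Blast, Dance Power, HIIT 45, Barre 60, Strength Flow, Dance Express, Strength Basics, Dance Fusion, Rowing Express.
Dance Power starts before Strength Blast ends → Strength Blast and Dance Power overlap.
HIIT 45 starts after Strength Blast ends; Strength Blast is clear from here.
HIIT 45 starts after Dance Power ends; Dance Power is clear from here.
Barre 60 starts before HIIT 45 ends → HIIT 45 and Barre 60 overlap.
Strength Flow starts after HIIT 45 ends; HIIT 45 is clear from here.
Strength Flow starts after Barre 60 ends; Barre 60 is clear from here.
Dance Express starts exactly when Strength Flow ends (back-to-back, no overlap); Strength Flow is clear from here.
Strength Basics starts after Dance Express ends; Dance Express is clear from here.
Dance Fusion starts before Strength Basics ends → Strength Basics and Dance Fusion overlap.
Rowing Express starts after Strength Basics ends.
Rowing Express starts after Dance Fusion ends.

Barre 60 & HIIT 45, Dance Fusion & Strength Basics, Dance Power & Strength Blast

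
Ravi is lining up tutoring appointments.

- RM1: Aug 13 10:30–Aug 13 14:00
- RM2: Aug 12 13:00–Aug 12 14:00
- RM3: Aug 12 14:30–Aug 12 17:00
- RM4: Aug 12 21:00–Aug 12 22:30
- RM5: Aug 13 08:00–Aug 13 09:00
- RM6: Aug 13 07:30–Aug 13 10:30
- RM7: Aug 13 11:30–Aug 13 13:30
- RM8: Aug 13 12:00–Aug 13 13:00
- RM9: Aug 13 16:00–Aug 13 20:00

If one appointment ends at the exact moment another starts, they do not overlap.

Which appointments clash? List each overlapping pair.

RM1 & RM7, RM1 & RM8, RM5 & RM6, RM7 & RM8

Sorted by start: RM2, RM3, RM4, RM6, RM5, RM1, RM7, RM8, RM9.
RM3 starts after RM2 ends, so nothing later overlaps RM2 either.
RM4 starts after RM3 ends, so nothing later overlaps RM3 either.
RM6 starts after RM4 ends, so nothing later overlaps RM4 either.
RM5 starts before RM6 ends → RM6 and RM5 overlap.
RM1 starts exactly when RM6 ends (back-to-back, no overlap), so nothing later overlaps RM6 either.
RM1 starts after RM5 ends, so nothing later overlaps RM5 either.
RM7 starts before RM1 ends → RM1 and RM7 overlap.
RM8 starts before RM1 ends → RM1 and RM8 overlap.
RM9 starts after RM1 ends.
RM8 starts before RM7 ends → RM7 and RM8 overlap.
RM9 starts after RM7 ends.
RM9 starts after RM8 ends.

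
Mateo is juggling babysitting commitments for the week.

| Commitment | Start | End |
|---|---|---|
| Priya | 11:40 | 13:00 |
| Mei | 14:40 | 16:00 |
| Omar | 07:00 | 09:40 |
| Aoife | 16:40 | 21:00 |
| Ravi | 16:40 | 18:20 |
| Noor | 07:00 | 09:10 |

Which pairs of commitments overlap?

Aoife & Ravi, Noor & Omar

Check each pair: they overlap iff neither finishes before the other starts.
Sorted by start: Noor, Omar, Priya, Mei, Ravi, Aoife.
Omar starts before Noor ends → Noor and Omar overlap.
Priya starts after Noor ends, so nothing later overlaps Noor either.
Priya starts after Omar ends, so nothing later overlaps Omar either.
Mei starts after Priya ends, so nothing later overlaps Priya either.
Ravi starts after Mei ends, so nothing later overlaps Mei either.
Aoife starts before Ravi ends → Ravi and Aoife overlap.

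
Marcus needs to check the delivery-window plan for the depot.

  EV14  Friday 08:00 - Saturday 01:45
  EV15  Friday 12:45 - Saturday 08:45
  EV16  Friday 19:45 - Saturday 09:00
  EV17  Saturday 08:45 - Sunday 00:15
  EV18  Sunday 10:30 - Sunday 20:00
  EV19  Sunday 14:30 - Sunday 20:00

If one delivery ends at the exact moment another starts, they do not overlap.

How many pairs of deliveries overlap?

Sorted by start: EV14, EV15, EV16, EV17, EV18, EV19.
EV15 starts before EV14 ends → EV14 and EV15 overlap.
EV16 starts before EV14 ends → EV14 and EV16 overlap.
EV17 starts after EV14 ends; EV14 is clear from here.
EV16 starts before EV15 ends → EV15 and EV16 overlap.
EV17 starts exactly when EV15 ends (back-to-back, no overlap); EV15 is clear from here.
EV17 starts before EV16 ends → EV16 and EV17 overlap.
EV18 starts after EV16 ends; EV16 is clear from here.
EV18 starts after EV17 ends; EV17 is clear from here.
EV19 starts before EV18 ends → EV18 and EV19 overlap.
Overlapping pairs: EV14 & EV15, EV14 & EV16, EV15 & EV16, EV16 & EV17, EV18 & EV19 — 5 in total.

5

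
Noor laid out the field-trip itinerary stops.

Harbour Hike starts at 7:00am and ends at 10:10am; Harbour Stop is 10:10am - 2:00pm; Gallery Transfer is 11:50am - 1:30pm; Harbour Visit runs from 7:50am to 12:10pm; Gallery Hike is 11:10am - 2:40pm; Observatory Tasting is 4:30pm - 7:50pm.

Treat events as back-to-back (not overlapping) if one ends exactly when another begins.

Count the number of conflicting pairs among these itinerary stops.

7

Two intervals overlap when each starts before the other ends.
Sorted by start: Harbour Hike, Harbour Visit, Harbour Stop, Gallery Hike, Gallery Transfer, Observatory Tasting.
Harbour Visit starts before Harbour Hike ends → Harbour Hike and Harbour Visit overlap.
Harbour Stop starts exactly when Harbour Hike ends (back-to-back, no overlap); Harbour Hike is clear from here.
Harbour Stop starts before Harbour Visit ends → Harbour Visit and Harbour Stop overlap.
Gallery Hike starts before Harbour Visit ends → Harbour Visit and Gallery Hike overlap.
Gallery Transfer starts before Harbour Visit ends → Harbour Visit and Gallery Transfer overlap.
Observatory Tasting starts after Harbour Visit ends.
Gallery Hike starts before Harbour Stop ends → Harbour Stop and Gallery Hike overlap.
Gallery Transfer starts before Harbour Stop ends → Harbour Stop and Gallery Transfer overlap.
Observatory Tasting starts after Harbour Stop ends.
Gallery Transfer starts before Gallery Hike ends → Gallery Hike and Gallery Transfer overlap.
Observatory Tasting starts after Gallery Hike ends.
Observatory Tasting starts after Gallery Transfer ends.
Overlapping pairs: Gallery Hike & Gallery Transfer, Gallery Hike & Harbour Stop, Gallery Hike & Harbour Visit, Gallery Transfer & Harbour Stop, Gallery Transfer & Harbour Visit, Harbour Hike & Harbour Visit, Harbour Stop & Harbour Visit — 7 in total.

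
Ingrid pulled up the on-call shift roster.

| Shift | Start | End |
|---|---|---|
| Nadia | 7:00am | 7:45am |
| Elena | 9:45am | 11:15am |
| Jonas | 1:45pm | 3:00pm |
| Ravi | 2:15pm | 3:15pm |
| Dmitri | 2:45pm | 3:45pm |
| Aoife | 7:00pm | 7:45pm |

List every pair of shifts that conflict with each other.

Dmitri & Jonas, Dmitri & Ravi, Jonas & Ravi

Sorted by start: Nadia, Elena, Jonas, Ravi, Dmitri, Aoife.
Elena starts after Nadia ends, so nothing later overlaps Nadia either.
Jonas starts after Elena ends, so nothing later overlaps Elena either.
Ravi starts before Jonas ends → Jonas and Ravi overlap.
Dmitri starts before Jonas ends → Jonas and Dmitri overlap.
Aoife starts after Jonas ends.
Dmitri starts before Ravi ends → Ravi and Dmitri overlap.
Aoife starts after Ravi ends.
Aoife starts after Dmitri ends.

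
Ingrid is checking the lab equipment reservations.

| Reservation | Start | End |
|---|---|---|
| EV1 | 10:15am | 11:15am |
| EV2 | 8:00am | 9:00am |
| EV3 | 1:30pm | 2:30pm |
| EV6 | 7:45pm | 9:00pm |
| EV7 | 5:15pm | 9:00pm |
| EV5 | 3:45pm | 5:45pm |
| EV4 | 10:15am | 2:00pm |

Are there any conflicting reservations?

Yes

Two intervals overlap when each starts before the other ends.
Sorted by start: EV2, EV1, EV4, EV3, EV5, EV7, EV6.
EV1 starts after EV2 ends; EV2 is clear from here.
EV4 starts before EV1 ends → EV1 and EV4 overlap.
That's a conflict, so the schedule is not conflict-free.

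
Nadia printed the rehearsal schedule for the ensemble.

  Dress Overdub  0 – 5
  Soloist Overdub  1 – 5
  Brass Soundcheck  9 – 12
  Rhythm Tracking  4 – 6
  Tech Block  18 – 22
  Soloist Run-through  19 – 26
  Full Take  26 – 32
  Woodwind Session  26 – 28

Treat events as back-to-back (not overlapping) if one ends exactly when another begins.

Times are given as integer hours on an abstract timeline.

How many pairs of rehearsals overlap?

5

Two intervals overlap when each starts before the other ends.
Sorted by start: Dress Overdub, Soloist Overdub, Rhythm Tracking, Brass Soundcheck, Tech Block, Soloist Run-through, Full Take, Woodwind Session.
Soloist Overdub starts before Dress Overdub ends → Dress Overdub and Soloist Overdub overlap.
Rhythm Tracking starts before Dress Overdub ends → Dress Overdub and Rhythm Tracking overlap.
Brass Soundcheck starts after Dress Overdub ends; Dress Overdub is clear from here.
Rhythm Tracking starts before Soloist Overdub ends → Soloist Overdub and Rhythm Tracking overlap.
Brass Soundcheck starts after Soloist Overdub ends; Soloist Overdub is clear from here.
Brass Soundcheck starts after Rhythm Tracking ends; Rhythm Tracking is clear from here.
Tech Block starts after Brass Soundcheck ends; Brass Soundcheck is clear from here.
Soloist Run-through starts before Tech Block ends → Tech Block and Soloist Run-through overlap.
Full Take starts after Tech Block ends; Tech Block is clear from here.
Full Take starts exactly when Soloist Run-through ends (back-to-back, no overlap); Soloist Run-through is clear from here.
Woodwind Session starts before Full Take ends → Full Take and Woodwind Session overlap.
Overlapping pairs: Dress Overdub & Rhythm Tracking, Dress Overdub & Soloist Overdub, Full Take & Woodwind Session, Rhythm Tracking & Soloist Overdub, Soloist Run-through & Tech Block — 5 in total.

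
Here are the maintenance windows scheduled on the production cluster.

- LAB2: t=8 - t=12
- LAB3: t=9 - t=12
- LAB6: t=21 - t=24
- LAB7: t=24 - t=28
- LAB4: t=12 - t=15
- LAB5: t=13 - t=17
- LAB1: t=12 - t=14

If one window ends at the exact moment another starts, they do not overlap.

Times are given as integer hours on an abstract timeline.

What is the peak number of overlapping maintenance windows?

3

Sort all start/end points and keep a running count:
t=8 start LAB2 → 1
t=9 start LAB3 → 2
t=12 end LAB2 → 1
t=12 end LAB3 → 0
t=12 start LAB1 → 1
t=12 start LAB4 → 2
t=13 start LAB5 → 3
t=14 end LAB1 → 2
t=15 end LAB4 → 1
t=17 end LAB5 → 0
t=21 start LAB6 → 1
t=24 end LAB6 → 0
t=24 start LAB7 → 1
t=28 end LAB7 → 0
Peak is 3, at t=13 (LAB1, LAB4, LAB5).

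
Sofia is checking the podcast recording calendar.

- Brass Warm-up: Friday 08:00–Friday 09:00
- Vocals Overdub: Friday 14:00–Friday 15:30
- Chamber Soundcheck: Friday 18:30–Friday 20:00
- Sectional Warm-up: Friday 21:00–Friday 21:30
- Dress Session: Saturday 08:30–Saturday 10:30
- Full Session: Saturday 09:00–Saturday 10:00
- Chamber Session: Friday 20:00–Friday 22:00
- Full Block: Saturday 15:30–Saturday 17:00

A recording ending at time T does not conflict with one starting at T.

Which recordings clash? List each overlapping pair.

Chamber Session & Sectional Warm-up, Dress Session & Full Session

Sorted by start: Brass Warm-up, Vocals Overdub, Chamber Soundcheck, Chamber Session, Sectional Warm-up, Dress Session, Full Session, Full Block.
Vocals Overdub starts after Brass Warm-up ends; Brass Warm-up is clear from here.
Chamber Soundcheck starts after Vocals Overdub ends; Vocals Overdub is clear from here.
Chamber Session starts exactly when Chamber Soundcheck ends (back-to-back, no overlap); Chamber Soundcheck is clear from here.
Sectional Warm-up starts before Chamber Session ends → Chamber Session and Sectional Warm-up overlap.
Dress Session starts after Chamber Session ends; Chamber Session is clear from here.
Dress Session starts after Sectional Warm-up ends; Sectional Warm-up is clear from here.
Full Session starts before Dress Session ends → Dress Session and Full Session overlap.
Full Block starts after Dress Session ends.
Full Block starts after Full Session ends.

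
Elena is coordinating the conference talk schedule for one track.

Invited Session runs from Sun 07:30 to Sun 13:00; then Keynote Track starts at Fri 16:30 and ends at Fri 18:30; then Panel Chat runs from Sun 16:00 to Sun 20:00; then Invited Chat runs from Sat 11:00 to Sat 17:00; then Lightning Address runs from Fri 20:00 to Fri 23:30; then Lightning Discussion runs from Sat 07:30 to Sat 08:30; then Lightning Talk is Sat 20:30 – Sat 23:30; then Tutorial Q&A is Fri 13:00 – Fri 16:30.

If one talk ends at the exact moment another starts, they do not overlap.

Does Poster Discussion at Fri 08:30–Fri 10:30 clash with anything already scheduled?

Tutorial Q&A: starts Fri 13:00 at or after Poster Discussion ends Fri 10:30 → clear.
Keynote Track: starts Fri 16:30 at or after Poster Discussion ends Fri 10:30 → clear.
Lightning Address: starts Fri 20:00 at or after Poster Discussion ends Fri 10:30 → clear.
Lightning Discussion: starts Sat 07:30 at or after Poster Discussion ends Fri 10:30 → clear.
Invited Chat: starts Sat 11:00 at or after Poster Discussion ends Fri 10:30 → clear.
Lightning Talk: starts Sat 20:30 at or after Poster Discussion ends Fri 10:30 → clear.
Invited Session: starts Sun 07:30 at or after Poster Discussion ends Fri 10:30 → clear.
Panel Chat: starts Sun 16:00 at or after Poster Discussion ends Fri 10:30 → clear.

No — it doesn't clash with anything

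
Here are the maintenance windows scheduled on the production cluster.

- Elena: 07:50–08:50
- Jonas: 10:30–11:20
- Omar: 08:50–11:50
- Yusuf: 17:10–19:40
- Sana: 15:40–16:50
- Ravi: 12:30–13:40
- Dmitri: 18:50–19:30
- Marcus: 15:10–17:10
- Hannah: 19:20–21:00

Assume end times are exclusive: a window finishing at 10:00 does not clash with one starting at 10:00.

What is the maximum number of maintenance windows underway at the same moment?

Sweep the timeline, counting +1 at each start and −1 at each end (ends before starts at a tie):
07:50 start Elena → 1
08:50 end Elena → 0
08:50 start Omar → 1
10:30 start Jonas → 2
11:20 end Jonas → 1
11:50 end Omar → 0
12:30 start Ravi → 1
13:40 end Ravi → 0
15:10 start Marcus → 1
15:40 start Sana → 2
16:50 end Sana → 1
17:10 end Marcus → 0
17:10 start Yusuf → 1
18:50 start Dmitri → 2
19:20 start Hannah → 3
19:30 end Dmitri → 2
19:40 end Yusuf → 1
21:00 end Hannah → 0
Peak is 3, at 19:20 (Dmitri, Hannah, Yusuf).

3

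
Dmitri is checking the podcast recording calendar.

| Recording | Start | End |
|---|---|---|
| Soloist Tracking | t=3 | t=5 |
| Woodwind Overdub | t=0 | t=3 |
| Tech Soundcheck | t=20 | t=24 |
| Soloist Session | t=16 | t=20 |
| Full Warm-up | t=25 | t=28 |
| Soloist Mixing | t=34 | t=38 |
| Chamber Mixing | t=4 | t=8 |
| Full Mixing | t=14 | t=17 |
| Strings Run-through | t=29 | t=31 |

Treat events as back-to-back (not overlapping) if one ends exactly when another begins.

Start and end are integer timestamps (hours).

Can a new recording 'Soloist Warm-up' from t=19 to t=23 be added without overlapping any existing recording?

Woodwind Overdub: ends t=3 at or before Soloist Warm-up starts t=19 → clear.
Soloist Tracking: ends t=5 at or before Soloist Warm-up starts t=19 → clear.
Chamber Mixing: ends t=8 at or before Soloist Warm-up starts t=19 → clear.
Full Mixing: ends t=17 at or before Soloist Warm-up starts t=19 → clear.
Soloist Session: starts t=16 before Soloist Warm-up ends t=23, and ends t=20 after Soloist Warm-up starts t=19 → overlap.
Tech Soundcheck: starts t=20 before Soloist Warm-up ends t=23, and ends t=24 after Soloist Warm-up starts t=19 → overlap.
Full Warm-up: starts t=25 at or after Soloist Warm-up ends t=23 → clear.
Strings Run-through: starts t=29 at or after Soloist Warm-up ends t=23 → clear.
Soloist Mixing: starts t=34 at or after Soloist Warm-up ends t=23 → clear.
Soloist Warm-up overlaps Soloist Session, Tech Soundcheck.

No — it overlaps Soloist Session, Tech Soundcheck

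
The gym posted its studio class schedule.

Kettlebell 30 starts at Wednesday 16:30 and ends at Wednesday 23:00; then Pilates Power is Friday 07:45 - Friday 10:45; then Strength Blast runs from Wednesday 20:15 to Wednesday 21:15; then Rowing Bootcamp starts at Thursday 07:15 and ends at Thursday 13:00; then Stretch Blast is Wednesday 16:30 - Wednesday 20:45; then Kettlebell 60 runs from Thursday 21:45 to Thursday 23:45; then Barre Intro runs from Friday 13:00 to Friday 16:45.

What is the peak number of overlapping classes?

3

Sort all start/end points and keep a running count:
Wednesday 16:30 start Kettlebell 30 → 1
Wednesday 16:30 start Stretch Blast → 2
Wednesday 20:15 start Strength Blast → 3
Wednesday 20:45 end Stretch Blast → 2
Wednesday 21:15 end Strength Blast → 1
Wednesday 23:00 end Kettlebell 30 → 0
Thursday 07:15 start Rowing Bootcamp → 1
Thursday 13:00 end Rowing Bootcamp → 0
Thursday 21:45 start Kettlebell 60 → 1
Thursday 23:45 end Kettlebell 60 → 0
Friday 07:45 start Pilates Power → 1
Friday 10:45 end Pilates Power → 0
Friday 13:00 start Barre Intro → 1
Friday 16:45 end Barre Intro → 0
Peak is 3, at Wednesday 20:15 (Kettlebell 30, Strength Blast, Stretch Blast).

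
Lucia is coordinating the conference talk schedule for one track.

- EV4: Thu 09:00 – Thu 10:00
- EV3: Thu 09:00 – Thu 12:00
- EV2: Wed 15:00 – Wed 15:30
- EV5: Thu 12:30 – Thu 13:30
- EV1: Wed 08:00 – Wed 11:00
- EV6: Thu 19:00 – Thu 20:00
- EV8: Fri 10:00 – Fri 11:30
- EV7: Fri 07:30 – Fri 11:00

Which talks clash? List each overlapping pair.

EV3 & EV4, EV7 & EV8

Two intervals overlap when each starts before the other ends.
Sorted by start: EV1, EV2, EV3, EV4, EV5, EV6, EV7, EV8.
EV2 starts after EV1 ends; EV1 is clear from here.
EV3 starts after EV2 ends; EV2 is clear from here.
EV4 starts before EV3 ends → EV3 and EV4 overlap.
EV5 starts after EV3 ends; EV3 is clear from here.
EV5 starts after EV4 ends; EV4 is clear from here.
EV6 starts after EV5 ends; EV5 is clear from here.
EV7 starts after EV6 ends; EV6 is clear from here.
EV8 starts before EV7 ends → EV7 and EV8 overlap.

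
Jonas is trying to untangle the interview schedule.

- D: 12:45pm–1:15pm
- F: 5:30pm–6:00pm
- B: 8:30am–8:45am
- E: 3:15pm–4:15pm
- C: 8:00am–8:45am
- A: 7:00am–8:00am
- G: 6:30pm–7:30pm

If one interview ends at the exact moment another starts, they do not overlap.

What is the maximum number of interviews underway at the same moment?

2

Walk through starts and ends in time order (an end at T is processed before a start at T):
7:00am start A → 1
8:00am end A → 0
8:00am start C → 1
8:30am start B → 2
8:45am end B → 1
8:45am end C → 0
12:45pm start D → 1
1:15pm end D → 0
3:15pm start E → 1
4:15pm end E → 0
5:30pm start F → 1
6:00pm end F → 0
6:30pm start G → 1
7:30pm end G → 0
Peak is 2, at 8:30am (B, C).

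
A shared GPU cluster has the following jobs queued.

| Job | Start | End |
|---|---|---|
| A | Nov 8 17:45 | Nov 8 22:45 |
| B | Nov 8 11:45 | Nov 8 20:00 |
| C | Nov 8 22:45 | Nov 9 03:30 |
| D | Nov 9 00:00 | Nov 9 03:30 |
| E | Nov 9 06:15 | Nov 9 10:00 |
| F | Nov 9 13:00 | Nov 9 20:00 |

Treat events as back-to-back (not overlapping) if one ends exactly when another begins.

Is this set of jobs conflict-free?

Sorted by start: B, A, C, D, E, F.
A starts before B ends → B and A overlap.
That's a conflict, so the schedule is not conflict-free.

No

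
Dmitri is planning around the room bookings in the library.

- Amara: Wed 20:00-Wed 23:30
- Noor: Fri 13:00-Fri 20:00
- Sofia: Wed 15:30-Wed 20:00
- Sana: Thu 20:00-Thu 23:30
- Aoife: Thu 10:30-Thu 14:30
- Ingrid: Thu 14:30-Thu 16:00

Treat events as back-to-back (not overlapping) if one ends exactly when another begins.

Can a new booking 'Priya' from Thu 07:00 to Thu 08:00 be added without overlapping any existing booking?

Sofia: ends Wed 20:00 at or before Priya starts Thu 07:00 → clear.
Amara: ends Wed 23:30 at or before Priya starts Thu 07:00 → clear.
Aoife: starts Thu 10:30 at or after Priya ends Thu 08:00 → clear.
Ingrid: starts Thu 14:30 at or after Priya ends Thu 08:00 → clear.
Sana: starts Thu 20:00 at or after Priya ends Thu 08:00 → clear.
Noor: starts Fri 13:00 at or after Priya ends Thu 08:00 → clear.

Yes — the slot is free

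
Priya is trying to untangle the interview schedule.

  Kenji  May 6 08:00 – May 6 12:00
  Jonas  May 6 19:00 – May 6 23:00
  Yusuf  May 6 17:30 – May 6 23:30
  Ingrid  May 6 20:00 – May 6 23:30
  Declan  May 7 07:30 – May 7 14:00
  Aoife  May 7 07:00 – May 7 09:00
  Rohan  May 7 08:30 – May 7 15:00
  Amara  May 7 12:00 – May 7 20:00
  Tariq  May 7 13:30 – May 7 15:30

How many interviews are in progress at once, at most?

Sweep the timeline, counting +1 at each start and −1 at each end (ends before starts at a tie):
May 6 08:00 start Kenji → 1
May 6 12:00 end Kenji → 0
May 6 17:30 start Yusuf → 1
May 6 19:00 start Jonas → 2
May 6 20:00 start Ingrid → 3
May 6 23:00 end Jonas → 2
May 6 23:30 end Ingrid → 1
May 6 23:30 end Yusuf → 0
May 7 07:00 start Aoife → 1
May 7 07:30 start Declan → 2
May 7 08:30 start Rohan → 3
May 7 09:00 end Aoife → 2
May 7 12:00 start Amara → 3
May 7 13:30 start Tariq → 4
May 7 14:00 end Declan → 3
May 7 15:00 end Rohan → 2
May 7 15:30 end Tariq → 1
May 7 20:00 end Amara → 0
Peak is 4, at May 7 13:30 (Amara, Declan, Rohan, Tariq).

4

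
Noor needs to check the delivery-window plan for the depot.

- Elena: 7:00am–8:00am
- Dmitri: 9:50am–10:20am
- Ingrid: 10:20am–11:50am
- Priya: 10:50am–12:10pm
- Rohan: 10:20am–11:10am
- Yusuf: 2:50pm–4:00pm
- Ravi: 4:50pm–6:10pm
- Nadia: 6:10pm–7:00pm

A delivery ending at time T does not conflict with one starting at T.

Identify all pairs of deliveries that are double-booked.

Ingrid & Priya, Ingrid & Rohan, Priya & Rohan

Sorted by start: Elena, Dmitri, Ingrid, Rohan, Priya, Yusuf, Ravi, Nadia.
Dmitri starts after Elena ends, so Elena has no further overlaps.
Ingrid starts exactly when Dmitri ends (back-to-back, no overlap), so Dmitri has no further overlaps.
Rohan starts before Ingrid ends → Ingrid and Rohan overlap.
Priya starts before Ingrid ends → Ingrid and Priya overlap.
Yusuf starts after Ingrid ends, so Ingrid has no further overlaps.
Priya starts before Rohan ends → Rohan and Priya overlap.
Yusuf starts after Rohan ends, so Rohan has no further overlaps.
Yusuf starts after Priya ends, so Priya has no further overlaps.
Ravi starts after Yusuf ends, so Yusuf has no further overlaps.
Nadia starts exactly when Ravi ends (back-to-back, no overlap).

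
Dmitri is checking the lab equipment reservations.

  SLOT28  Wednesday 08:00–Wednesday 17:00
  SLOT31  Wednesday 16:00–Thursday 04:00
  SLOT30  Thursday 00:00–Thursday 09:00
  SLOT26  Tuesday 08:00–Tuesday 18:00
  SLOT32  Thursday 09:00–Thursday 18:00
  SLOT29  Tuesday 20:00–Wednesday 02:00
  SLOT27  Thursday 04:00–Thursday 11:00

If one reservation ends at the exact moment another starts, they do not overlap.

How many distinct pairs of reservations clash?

Sorted by start: SLOT26, SLOT29, SLOT28, SLOT31, SLOT30, SLOT27, SLOT32.
SLOT29 starts after SLOT26 ends, so SLOT26 has no further overlaps.
SLOT28 starts after SLOT29 ends, so SLOT29 has no further overlaps.
SLOT31 starts before SLOT28 ends → SLOT28 and SLOT31 overlap.
SLOT30 starts after SLOT28 ends, so SLOT28 has no further overlaps.
SLOT30 starts before SLOT31 ends → SLOT31 and SLOT30 overlap.
SLOT27 starts exactly when SLOT31 ends (back-to-back, no overlap), so SLOT31 has no further overlaps.
SLOT27 starts before SLOT30 ends → SLOT30 and SLOT27 overlap.
SLOT32 starts exactly when SLOT30 ends (back-to-back, no overlap).
SLOT32 starts before SLOT27 ends → SLOT27 and SLOT32 overlap.
Overlapping pairs: SLOT27 & SLOT30, SLOT27 & SLOT32, SLOT28 & SLOT31, SLOT30 & SLOT31 — 4 in total.

4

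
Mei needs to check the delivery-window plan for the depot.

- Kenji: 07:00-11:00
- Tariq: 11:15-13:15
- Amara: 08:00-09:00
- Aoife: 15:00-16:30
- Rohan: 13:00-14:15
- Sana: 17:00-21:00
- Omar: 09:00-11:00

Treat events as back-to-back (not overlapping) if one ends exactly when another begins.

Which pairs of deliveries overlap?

Amara & Kenji, Kenji & Omar, Rohan & Tariq

Sorted by start: Kenji, Amara, Omar, Tariq, Rohan, Aoife, Sana.
Amara starts before Kenji ends → Kenji and Amara overlap.
Omar starts before Kenji ends → Kenji and Omar overlap.
Tariq starts after Kenji ends; Kenji is clear from here.
Omar starts exactly when Amara ends (back-to-back, no overlap); Amara is clear from here.
Tariq starts after Omar ends; Omar is clear from here.
Rohan starts before Tariq ends → Tariq and Rohan overlap.
Aoife starts after Tariq ends; Tariq is clear from here.
Aoife starts after Rohan ends; Rohan is clear from here.
Sana starts after Aoife ends.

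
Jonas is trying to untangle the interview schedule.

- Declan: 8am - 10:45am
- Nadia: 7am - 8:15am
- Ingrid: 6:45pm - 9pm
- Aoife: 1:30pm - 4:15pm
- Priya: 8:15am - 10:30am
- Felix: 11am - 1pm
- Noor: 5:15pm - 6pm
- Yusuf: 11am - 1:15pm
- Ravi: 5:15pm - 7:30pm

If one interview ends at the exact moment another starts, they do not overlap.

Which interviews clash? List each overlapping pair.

Declan & Nadia, Declan & Priya, Felix & Yusuf, Ingrid & Ravi, Noor & Ravi

Two intervals overlap when each starts before the other ends.
Sorted by start: Nadia, Declan, Priya, Felix, Yusuf, Aoife, Ravi, Noor, Ingrid.
Declan starts before Nadia ends → Nadia and Declan overlap.
Priya starts exactly when Nadia ends (back-to-back, no overlap), so Nadia has no further overlaps.
Priya starts before Declan ends → Declan and Priya overlap.
Felix starts after Declan ends, so Declan has no further overlaps.
Felix starts after Priya ends, so Priya has no further overlaps.
Yusuf starts before Felix ends → Felix and Yusuf overlap.
Aoife starts after Felix ends, so Felix has no further overlaps.
Aoife starts after Yusuf ends, so Yusuf has no further overlaps.
Ravi starts after Aoife ends, so Aoife has no further overlaps.
Noor starts before Ravi ends → Ravi and Noor overlap.
Ingrid starts before Ravi ends → Ravi and Ingrid overlap.
Ingrid starts after Noor ends.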